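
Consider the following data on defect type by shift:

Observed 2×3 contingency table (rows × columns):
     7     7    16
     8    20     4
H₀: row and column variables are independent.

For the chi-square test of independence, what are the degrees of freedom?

degrees of freedom = 2

df = (r−1)(c−1) = (2−1)·(3−1) = 2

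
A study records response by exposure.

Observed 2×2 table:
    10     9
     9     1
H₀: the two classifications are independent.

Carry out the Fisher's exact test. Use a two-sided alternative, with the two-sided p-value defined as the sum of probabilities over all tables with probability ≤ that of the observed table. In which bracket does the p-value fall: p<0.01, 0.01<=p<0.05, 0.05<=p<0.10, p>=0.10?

p-value bracket: 0.05<=p<0.10

Margins: r₁=19, r₂=10, c₁=19, c₂=10, n=29
p_obs = C(19,10)·C(10,9)/C(29,19); sum pmf over tables with pmf ≤ p_obs
p-value (two-sided) = 0.09757
→ bracket: 0.05<=p<0.10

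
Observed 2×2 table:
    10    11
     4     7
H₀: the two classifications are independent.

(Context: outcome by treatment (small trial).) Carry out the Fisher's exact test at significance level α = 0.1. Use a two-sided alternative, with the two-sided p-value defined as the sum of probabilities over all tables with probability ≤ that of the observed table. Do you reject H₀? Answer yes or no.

Margins: r₁=21, r₂=11, c₁=14, c₂=18, n=32
p_obs = C(21,10)·C(11,4)/C(32,14); sum pmf over tables with pmf ≤ p_obs
p-value (two-sided) = 0.71195
At α=0.1: p ≥ α → fail to reject H₀

reject H₀: no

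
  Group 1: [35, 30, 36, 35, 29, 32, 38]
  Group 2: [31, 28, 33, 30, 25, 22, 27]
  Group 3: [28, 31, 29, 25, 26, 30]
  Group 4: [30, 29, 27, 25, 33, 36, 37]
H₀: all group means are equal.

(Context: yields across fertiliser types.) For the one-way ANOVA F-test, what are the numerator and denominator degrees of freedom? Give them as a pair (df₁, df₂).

k = 4 groups, N = 27 total
df = (k−1, N−k) = (4−1, 27−4) = (3, 23)

degrees of freedom = [3, 23]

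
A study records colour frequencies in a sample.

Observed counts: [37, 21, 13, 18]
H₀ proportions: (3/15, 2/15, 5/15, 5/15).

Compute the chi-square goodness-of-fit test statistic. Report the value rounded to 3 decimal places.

n = 89; E_i = n·p_i = [17.80, 11.87, 29.67, 29.67]
χ² = (37−17.80)²/17.80 + (21−11.87)²/11.87 + (13−29.67)²/29.67 + (18−29.67)²/29.67 = 41.6910
df = 3

test statistic = 41.691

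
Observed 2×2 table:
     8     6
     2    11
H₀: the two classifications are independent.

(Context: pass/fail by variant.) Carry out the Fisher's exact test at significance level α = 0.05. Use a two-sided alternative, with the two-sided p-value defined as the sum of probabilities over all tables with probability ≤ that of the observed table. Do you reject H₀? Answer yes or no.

reject H₀: yes

Margins: r₁=14, r₂=13, c₁=10, c₂=17, n=27
p_obs = C(14,8)·C(13,2)/C(27,10); sum pmf over tables with pmf ≤ p_obs
p-value (two-sided) = 0.04607
At α=0.05: p < α → reject H₀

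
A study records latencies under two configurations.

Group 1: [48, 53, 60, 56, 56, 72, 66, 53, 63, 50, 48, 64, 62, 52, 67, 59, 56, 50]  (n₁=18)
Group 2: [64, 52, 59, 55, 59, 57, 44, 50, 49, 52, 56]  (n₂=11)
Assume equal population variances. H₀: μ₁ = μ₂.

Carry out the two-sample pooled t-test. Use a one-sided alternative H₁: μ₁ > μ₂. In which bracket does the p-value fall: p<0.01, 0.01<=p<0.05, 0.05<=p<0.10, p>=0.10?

x̄₁=57.500, s₁=7.048, n₁=18
x̄₂=54.273, s₂=5.587, n₂=11
s_p² = [17·7.048² + 10·5.587²]/27 = 42.8401
SE = √(s_p²·(1/18+1/11)) = 2.5049
t = (57.500−54.273)/2.5049 = 1.2884
df = 27
p-value (one-sided, H₁ greater) = 0.10427
→ bracket: p>=0.10

p-value bracket: p>=0.10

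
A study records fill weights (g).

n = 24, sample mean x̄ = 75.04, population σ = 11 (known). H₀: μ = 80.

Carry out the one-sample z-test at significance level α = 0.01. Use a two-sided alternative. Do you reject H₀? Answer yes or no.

reject H₀: no

SE = σ/√n = 11/√24 = 2.2454
z = (x̄−μ₀)/SE = (75.04−80)/2.2454 = -2.2090
p-value (two-sided) = 0.02718
At α=0.01: p ≥ α → fail to reject H₀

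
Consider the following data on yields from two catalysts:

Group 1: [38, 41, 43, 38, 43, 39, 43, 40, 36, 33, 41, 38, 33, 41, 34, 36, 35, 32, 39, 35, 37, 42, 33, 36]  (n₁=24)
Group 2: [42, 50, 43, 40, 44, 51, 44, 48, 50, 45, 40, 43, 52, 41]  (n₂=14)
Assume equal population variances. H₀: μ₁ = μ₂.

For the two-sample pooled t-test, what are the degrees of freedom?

degrees of freedom = 36

df = n₁ + n₂ − 2 = 24 + 14 − 2 = 36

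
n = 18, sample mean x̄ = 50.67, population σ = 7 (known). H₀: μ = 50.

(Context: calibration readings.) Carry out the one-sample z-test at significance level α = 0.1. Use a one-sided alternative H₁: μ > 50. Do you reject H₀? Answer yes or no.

SE = σ/√n = 7/√18 = 1.6499
z = (x̄−μ₀)/SE = (50.67−50)/1.6499 = 0.4061
p-value (one-sided, H₁ greater) = 0.34234
At α=0.1: p ≥ α → fail to reject H₀

reject H₀: no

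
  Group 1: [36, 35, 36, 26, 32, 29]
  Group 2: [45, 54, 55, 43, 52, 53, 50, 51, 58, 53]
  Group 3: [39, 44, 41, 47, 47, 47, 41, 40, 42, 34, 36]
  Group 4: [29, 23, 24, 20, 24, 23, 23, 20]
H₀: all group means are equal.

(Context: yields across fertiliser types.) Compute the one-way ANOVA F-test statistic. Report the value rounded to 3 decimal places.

Group means [32.33, 51.40, 41.64, 23.25], grand mean 38.629
SSB = Σnᵢ(x̄ᵢ−x̄)² = 3860.393; SSW = ΣΣ(x−x̄ᵢ)² = 515.779
MSB = 3860.393/3 = 1286.7975; MSW = 515.779/31 = 16.6380
F = MSB/MSW = 77.3408
df = (3, 31)

test statistic = 77.341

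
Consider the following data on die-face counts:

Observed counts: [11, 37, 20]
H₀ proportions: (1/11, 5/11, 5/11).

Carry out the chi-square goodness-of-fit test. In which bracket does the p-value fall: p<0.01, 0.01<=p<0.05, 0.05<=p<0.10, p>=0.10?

n = 68; E_i = n·p_i = [6.18, 30.91, 30.91]
χ² = (11−6.18)²/6.18 + (37−30.91)²/30.91 + (20−30.91)²/30.91 = 8.8059
df = 2
p-value (upper-tail) = 0.01224
→ bracket: 0.01<=p<0.05

p-value bracket: 0.01<=p<0.05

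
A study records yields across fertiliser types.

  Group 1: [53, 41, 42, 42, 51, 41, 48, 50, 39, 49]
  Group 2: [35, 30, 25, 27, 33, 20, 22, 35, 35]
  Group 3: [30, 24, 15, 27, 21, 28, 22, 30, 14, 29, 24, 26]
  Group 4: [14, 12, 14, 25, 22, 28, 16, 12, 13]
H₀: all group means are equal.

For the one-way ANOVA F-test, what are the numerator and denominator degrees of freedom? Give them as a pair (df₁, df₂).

k = 4 groups, N = 40 total
df = (k−1, N−k) = (4−1, 40−4) = (3, 36)

degrees of freedom = [3, 36]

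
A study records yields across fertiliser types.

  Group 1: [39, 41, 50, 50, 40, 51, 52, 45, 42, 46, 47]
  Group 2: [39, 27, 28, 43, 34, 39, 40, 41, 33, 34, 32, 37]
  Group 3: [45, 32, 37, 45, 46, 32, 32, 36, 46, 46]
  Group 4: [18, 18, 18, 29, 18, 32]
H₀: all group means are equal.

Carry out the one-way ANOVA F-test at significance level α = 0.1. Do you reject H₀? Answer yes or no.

Group means [45.73, 35.58, 39.70, 22.17], grand mean 37.436
SSB = Σnᵢ(x̄ᵢ−x̄)² = 2247.558; SSW = ΣΣ(x−x̄ᵢ)² = 1092.032
MSB = 2247.558/3 = 749.1860; MSW = 1092.032/35 = 31.2009
F = MSB/MSW = 24.0117
df = (3, 35)
p-value (upper-tail) = 0.00000
At α=0.1: p < α → reject H₀

reject H₀: yes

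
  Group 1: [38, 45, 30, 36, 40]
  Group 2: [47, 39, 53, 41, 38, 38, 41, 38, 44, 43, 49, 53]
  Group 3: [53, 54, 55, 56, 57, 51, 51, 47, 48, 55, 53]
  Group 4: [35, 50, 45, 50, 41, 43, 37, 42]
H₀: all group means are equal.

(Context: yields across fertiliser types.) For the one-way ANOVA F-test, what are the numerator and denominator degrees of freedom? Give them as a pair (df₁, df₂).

degrees of freedom = [3, 32]

k = 4 groups, N = 36 total
df = (k−1, N−k) = (4−1, 36−4) = (3, 32)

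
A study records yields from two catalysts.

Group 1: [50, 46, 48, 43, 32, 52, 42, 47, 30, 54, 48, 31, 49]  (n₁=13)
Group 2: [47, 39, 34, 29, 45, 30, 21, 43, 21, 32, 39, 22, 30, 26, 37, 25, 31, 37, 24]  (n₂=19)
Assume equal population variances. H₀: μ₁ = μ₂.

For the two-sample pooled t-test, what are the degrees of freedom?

degrees of freedom = 30

df = n₁ + n₂ − 2 = 13 + 19 − 2 = 30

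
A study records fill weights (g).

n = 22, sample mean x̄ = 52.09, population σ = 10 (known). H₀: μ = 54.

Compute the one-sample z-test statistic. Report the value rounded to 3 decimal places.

SE = σ/√n = 10/√22 = 2.1320
z = (x̄−μ₀)/SE = (52.09−54)/2.1320 = -0.8959

test statistic = -0.896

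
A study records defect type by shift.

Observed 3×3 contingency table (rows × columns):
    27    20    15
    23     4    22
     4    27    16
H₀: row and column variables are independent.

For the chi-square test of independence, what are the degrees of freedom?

degrees of freedom = 4

df = (r−1)(c−1) = (3−1)·(3−1) = 4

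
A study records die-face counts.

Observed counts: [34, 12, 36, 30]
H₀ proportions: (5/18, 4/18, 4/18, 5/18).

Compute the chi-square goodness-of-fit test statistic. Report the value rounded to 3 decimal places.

test statistic = 11.943

n = 112; E_i = n·p_i = [31.11, 24.89, 24.89, 31.11]
χ² = (34−31.11)²/31.11 + (12−24.89)²/24.89 + (36−24.89)²/24.89 + (30−31.11)²/31.11 = 11.9429
df = 3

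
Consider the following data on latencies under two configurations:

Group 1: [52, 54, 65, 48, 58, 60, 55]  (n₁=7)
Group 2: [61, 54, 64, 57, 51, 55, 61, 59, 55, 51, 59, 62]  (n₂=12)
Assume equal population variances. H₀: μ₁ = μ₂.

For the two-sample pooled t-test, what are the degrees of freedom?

degrees of freedom = 17

df = n₁ + n₂ − 2 = 7 + 12 − 2 = 17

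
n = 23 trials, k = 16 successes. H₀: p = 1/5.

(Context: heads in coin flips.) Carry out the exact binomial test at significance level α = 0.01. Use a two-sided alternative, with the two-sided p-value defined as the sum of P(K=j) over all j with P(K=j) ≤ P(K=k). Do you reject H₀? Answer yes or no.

reject H₀: yes

Exact binomial: n=23, k=16, p₀=1/5=0.2000
P(X=j) = C(n,j)·p₀^j·(1−p₀)^(n−j); p = Σ P(X=j) over j with P(X=j) ≤ P(X=16)
p-value (two-sided) = 0.00000
At α=0.01: p < α → reject H₀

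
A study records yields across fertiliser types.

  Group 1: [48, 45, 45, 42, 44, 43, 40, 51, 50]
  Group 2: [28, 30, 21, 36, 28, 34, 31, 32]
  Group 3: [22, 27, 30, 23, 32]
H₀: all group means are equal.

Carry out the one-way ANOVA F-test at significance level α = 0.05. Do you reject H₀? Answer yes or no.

Group means [45.33, 30.00, 26.80], grand mean 35.545
SSB = Σnᵢ(x̄ᵢ−x̄)² = 1490.655; SSW = ΣΣ(x−x̄ᵢ)² = 328.800
MSB = 1490.655/2 = 745.3273; MSW = 328.800/19 = 17.3053
F = MSB/MSW = 43.0694
df = (2, 19)
p-value (upper-tail) = 0.00000
At α=0.05: p < α → reject H₀

reject H₀: yes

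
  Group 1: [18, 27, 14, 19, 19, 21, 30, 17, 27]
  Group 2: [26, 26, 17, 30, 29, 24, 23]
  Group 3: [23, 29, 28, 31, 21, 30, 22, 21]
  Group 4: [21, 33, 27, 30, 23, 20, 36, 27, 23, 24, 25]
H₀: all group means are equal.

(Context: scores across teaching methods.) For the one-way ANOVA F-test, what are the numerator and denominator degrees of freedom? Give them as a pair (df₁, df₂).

k = 4 groups, N = 35 total
df = (k−1, N−k) = (4−1, 35−4) = (3, 31)

degrees of freedom = [3, 31]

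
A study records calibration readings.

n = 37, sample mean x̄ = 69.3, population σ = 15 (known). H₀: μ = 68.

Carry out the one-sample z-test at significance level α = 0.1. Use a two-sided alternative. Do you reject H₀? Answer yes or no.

SE = σ/√n = 15/√37 = 2.4660
z = (x̄−μ₀)/SE = (69.3−68)/2.4660 = 0.5272
p-value (two-sided) = 0.59807
At α=0.1: p ≥ α → fail to reject H₀

reject H₀: no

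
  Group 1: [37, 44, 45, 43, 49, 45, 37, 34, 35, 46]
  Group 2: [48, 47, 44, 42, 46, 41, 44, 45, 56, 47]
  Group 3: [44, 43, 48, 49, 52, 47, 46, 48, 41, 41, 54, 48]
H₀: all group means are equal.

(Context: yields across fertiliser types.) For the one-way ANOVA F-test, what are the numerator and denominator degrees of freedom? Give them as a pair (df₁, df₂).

k = 3 groups, N = 32 total
df = (k−1, N−k) = (3−1, 32−3) = (2, 29)

degrees of freedom = [2, 29]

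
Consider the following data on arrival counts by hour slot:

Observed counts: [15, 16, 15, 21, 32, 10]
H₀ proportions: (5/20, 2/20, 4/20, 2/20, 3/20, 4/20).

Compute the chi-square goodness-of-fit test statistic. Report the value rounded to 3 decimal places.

test statistic = 40.740

n = 109; E_i = n·p_i = [27.25, 10.90, 21.80, 10.90, 16.35, 21.80]
χ² = (15−27.25)²/27.25 + (16−10.90)²/10.90 + (15−21.80)²/21.80 + (21−10.90)²/10.90 + (32−16.35)²/16.35 + (10−21.80)²/21.80 = 40.7401
df = 5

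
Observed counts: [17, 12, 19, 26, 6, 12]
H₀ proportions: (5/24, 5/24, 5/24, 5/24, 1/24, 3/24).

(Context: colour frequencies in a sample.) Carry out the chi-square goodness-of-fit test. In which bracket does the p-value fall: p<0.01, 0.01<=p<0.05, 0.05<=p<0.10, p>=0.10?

p-value bracket: p>=0.10

n = 92; E_i = n·p_i = [19.17, 19.17, 19.17, 19.17, 3.83, 11.50]
χ² = (17−19.17)²/19.17 + (12−19.17)²/19.17 + (19−19.17)²/19.17 + (26−19.17)²/19.17 + (6−3.83)²/3.83 + (12−11.50)²/11.50 = 6.6087
df = 5
p-value (upper-tail) = 0.25141
→ bracket: p>=0.10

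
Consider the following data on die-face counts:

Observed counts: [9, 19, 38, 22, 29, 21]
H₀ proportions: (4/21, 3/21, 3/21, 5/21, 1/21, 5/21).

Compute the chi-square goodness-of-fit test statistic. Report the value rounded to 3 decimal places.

test statistic = 112.770

n = 138; E_i = n·p_i = [26.29, 19.71, 19.71, 32.86, 6.57, 32.86]
χ² = (9−26.29)²/26.29 + (19−19.71)²/19.71 + (38−19.71)²/19.71 + (22−32.86)²/32.86 + (29−6.57)²/6.57 + (21−32.86)²/32.86 = 112.7699
df = 5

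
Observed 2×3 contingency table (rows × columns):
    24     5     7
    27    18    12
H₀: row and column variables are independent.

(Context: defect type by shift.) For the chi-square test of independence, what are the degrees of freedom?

df = (r−1)(c−1) = (2−1)·(3−1) = 2

degrees of freedom = 2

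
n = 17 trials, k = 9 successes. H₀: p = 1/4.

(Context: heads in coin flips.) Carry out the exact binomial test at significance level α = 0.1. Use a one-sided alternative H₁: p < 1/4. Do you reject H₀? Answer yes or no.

reject H₀: no

Exact binomial: n=17, k=9, p₀=1/4=0.2500
P(X≤9) from Σ C(n,i)·p₀^i·(1−p₀)^(n−i)
p-value (one-sided, H₁ less) = 0.99690
At α=0.1: p ≥ α → fail to reject H₀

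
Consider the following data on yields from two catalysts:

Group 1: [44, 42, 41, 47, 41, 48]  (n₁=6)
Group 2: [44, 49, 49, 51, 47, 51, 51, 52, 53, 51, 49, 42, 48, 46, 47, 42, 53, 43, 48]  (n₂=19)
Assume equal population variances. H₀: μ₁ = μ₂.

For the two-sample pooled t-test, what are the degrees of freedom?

df = n₁ + n₂ − 2 = 6 + 19 − 2 = 23

degrees of freedom = 23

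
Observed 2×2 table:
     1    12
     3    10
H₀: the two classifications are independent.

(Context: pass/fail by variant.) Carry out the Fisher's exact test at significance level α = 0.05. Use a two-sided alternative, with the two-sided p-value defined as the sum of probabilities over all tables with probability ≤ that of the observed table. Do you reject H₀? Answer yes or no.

reject H₀: no

Margins: r₁=13, r₂=13, c₁=4, c₂=22, n=26
p_obs = C(13,1)·C(13,3)/C(26,4); sum pmf over tables with pmf ≤ p_obs
p-value (two-sided) = 0.59304
At α=0.05: p ≥ α → fail to reject H₀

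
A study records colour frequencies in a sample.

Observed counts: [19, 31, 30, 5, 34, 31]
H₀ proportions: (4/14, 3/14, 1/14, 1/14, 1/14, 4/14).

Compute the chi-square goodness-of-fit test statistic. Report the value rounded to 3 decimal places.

test statistic = 104.971

n = 150; E_i = n·p_i = [42.86, 32.14, 10.71, 10.71, 10.71, 42.86]
χ² = (19−42.86)²/42.86 + (31−32.14)²/32.14 + (30−10.71)²/10.71 + (5−10.71)²/10.71 + (34−10.71)²/10.71 + (31−42.86)²/42.86 = 104.9711
df = 5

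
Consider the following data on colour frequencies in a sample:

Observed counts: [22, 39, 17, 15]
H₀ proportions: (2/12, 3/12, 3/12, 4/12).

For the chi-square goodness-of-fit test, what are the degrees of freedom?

df = k − 1 = 4 − 1 = 3

degrees of freedom = 3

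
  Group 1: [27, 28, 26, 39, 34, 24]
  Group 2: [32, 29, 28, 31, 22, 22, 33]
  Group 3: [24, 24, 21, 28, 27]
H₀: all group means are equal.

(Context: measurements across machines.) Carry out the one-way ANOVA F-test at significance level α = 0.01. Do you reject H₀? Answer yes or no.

Group means [29.67, 28.14, 24.80], grand mean 27.722
SSB = Σnᵢ(x̄ᵢ−x̄)² = 66.621; SSW = ΣΣ(x−x̄ᵢ)² = 314.990
MSB = 66.621/2 = 33.3103; MSW = 314.990/15 = 20.9994
F = MSB/MSW = 1.5863
df = (2, 15)
p-value (upper-tail) = 0.23718
At α=0.01: p ≥ α → fail to reject H₀

reject H₀: no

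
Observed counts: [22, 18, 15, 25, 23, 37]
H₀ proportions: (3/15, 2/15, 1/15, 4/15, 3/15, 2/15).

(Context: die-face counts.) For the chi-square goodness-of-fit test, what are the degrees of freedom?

degrees of freedom = 5

df = k − 1 = 6 − 1 = 5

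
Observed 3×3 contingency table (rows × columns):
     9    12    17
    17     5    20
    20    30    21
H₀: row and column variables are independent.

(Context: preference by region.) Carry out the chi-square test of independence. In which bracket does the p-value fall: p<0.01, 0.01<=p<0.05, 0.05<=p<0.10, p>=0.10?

p-value bracket: 0.01<=p<0.05

Row totals [38, 42, 71], col totals [46, 47, 58], n=151
χ² = (9−11.58)²/11.58 + (12−11.83)²/11.83 + (17−14.60)²/14.60 + (17−12.79)²/12.79 + (5−13.07)²/13.07 + (20−16.13)²/16.13 + (20−21.63)²/21.63 + (30−22.10)²/22.10 + (21−27.27)²/27.27 = 12.6558
df = 4
p-value (upper-tail) = 0.01309
→ bracket: 0.01<=p<0.05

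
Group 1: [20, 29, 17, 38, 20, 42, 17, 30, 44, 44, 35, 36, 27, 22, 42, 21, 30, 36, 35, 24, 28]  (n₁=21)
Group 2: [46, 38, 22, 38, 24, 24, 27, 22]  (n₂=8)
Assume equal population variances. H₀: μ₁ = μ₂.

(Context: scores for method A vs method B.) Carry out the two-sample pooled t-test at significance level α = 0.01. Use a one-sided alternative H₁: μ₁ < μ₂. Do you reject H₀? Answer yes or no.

x̄₁=30.333, s₁=8.935, n₁=21
x̄₂=30.125, s₂=9.203, n₂=8
s_p² = [20·8.935² + 7·9.203²]/27 = 81.0941
SE = √(s_p²·(1/21+1/8)) = 3.7414
t = (30.333−30.125)/3.7414 = 0.0557
df = 27
p-value (one-sided, H₁ less) = 0.52200
At α=0.01: p ≥ α → fail to reject H₀

reject H₀: no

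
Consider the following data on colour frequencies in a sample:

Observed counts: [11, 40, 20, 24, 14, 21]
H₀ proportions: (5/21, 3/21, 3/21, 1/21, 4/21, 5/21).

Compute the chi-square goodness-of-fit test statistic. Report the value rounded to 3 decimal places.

test statistic = 96.811

n = 130; E_i = n·p_i = [30.95, 18.57, 18.57, 6.19, 24.76, 30.95]
χ² = (11−30.95)²/30.95 + (40−18.57)²/18.57 + (20−18.57)²/18.57 + (24−6.19)²/6.19 + (14−24.76)²/24.76 + (21−30.95)²/30.95 = 96.8108
df = 5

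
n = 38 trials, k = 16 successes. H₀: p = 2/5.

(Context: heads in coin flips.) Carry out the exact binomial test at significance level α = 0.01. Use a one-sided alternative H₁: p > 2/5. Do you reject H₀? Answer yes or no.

Exact binomial: n=38, k=16, p₀=2/5=0.4000
P(X≥16) from Σ C(n,i)·p₀^i·(1−p₀)^(n−i)
p-value (one-sided, H₁ greater) = 0.45614
At α=0.01: p ≥ α → fail to reject H₀

reject H₀: no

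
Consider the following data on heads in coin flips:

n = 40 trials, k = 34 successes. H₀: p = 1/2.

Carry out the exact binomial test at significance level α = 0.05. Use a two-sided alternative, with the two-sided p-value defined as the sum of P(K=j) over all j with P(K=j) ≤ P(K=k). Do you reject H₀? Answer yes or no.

Exact binomial: n=40, k=34, p₀=1/2=0.5000
P(X=j) = C(n,j)·p₀^j·(1−p₀)^(n−j); p = Σ P(X=j) over j with P(X=j) ≤ P(X=34)
p-value (two-sided) = 0.00001
At α=0.05: p < α → reject H₀

reject H₀: yes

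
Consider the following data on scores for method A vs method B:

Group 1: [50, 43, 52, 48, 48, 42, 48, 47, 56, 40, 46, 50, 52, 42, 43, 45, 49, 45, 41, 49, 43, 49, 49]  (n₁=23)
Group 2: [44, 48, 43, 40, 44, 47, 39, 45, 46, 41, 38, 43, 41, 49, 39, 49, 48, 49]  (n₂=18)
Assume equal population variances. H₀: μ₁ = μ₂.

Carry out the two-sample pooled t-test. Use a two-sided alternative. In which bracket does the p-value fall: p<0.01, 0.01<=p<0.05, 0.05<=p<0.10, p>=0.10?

x̄₁=46.826, s₁=4.041, n₁=23
x̄₂=44.056, s₂=3.780, n₂=18
s_p² = [22·4.041² + 17·3.780²]/39 = 15.4423
SE = √(s_p²·(1/23+1/18)) = 1.2367
t = (46.826−44.056)/1.2367 = 2.2403
df = 39
p-value (two-sided) = 0.03084
→ bracket: 0.01<=p<0.05

p-value bracket: 0.01<=p<0.05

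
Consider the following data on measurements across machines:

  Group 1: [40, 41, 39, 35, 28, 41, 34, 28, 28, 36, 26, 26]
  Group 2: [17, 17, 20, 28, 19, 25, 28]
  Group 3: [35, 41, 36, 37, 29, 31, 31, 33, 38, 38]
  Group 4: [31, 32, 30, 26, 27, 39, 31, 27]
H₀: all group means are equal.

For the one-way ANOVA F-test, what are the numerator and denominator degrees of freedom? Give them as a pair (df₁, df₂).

k = 4 groups, N = 37 total
df = (k−1, N−k) = (4−1, 37−4) = (3, 33)

degrees of freedom = [3, 33]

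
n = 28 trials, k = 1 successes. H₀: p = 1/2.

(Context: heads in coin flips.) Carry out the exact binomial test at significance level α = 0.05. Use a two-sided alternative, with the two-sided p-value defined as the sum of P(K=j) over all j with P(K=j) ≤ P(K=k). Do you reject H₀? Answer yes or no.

reject H₀: yes

Exact binomial: n=28, k=1, p₀=1/2=0.5000
P(X=j) = C(n,j)·p₀^j·(1−p₀)^(n−j); p = Σ P(X=j) over j with P(X=j) ≤ P(X=1)
p-value (two-sided) = 0.00000
At α=0.05: p < α → reject H₀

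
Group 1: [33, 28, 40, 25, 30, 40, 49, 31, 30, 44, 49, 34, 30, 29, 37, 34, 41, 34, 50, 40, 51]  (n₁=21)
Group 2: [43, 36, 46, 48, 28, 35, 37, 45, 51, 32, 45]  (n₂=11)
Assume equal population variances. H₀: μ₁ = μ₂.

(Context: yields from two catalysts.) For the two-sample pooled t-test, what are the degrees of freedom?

df = n₁ + n₂ − 2 = 21 + 11 − 2 = 30

degrees of freedom = 30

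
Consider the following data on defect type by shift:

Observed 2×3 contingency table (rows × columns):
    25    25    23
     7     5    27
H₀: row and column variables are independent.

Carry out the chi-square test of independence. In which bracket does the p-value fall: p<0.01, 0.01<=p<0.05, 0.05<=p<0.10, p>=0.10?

p-value bracket: p<0.01

Row totals [73, 39], col totals [32, 30, 50], n=112
χ² = (25−20.86)²/20.86 + (25−19.55)²/19.55 + (23−32.59)²/32.59 + (7−11.14)²/11.14 + (5−10.45)²/10.45 + (27−17.41)²/17.41 = 14.8229
df = 2
p-value (upper-tail) = 0.00060
→ bracket: p<0.01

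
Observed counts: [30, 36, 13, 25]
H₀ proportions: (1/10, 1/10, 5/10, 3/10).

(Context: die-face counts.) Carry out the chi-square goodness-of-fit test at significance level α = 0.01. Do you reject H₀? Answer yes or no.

n = 104; E_i = n·p_i = [10.40, 10.40, 52.00, 31.20]
χ² = (30−10.40)²/10.40 + (36−10.40)²/10.40 + (13−52.00)²/52.00 + (25−31.20)²/31.20 = 130.4359
df = 3
p-value (upper-tail) = 0.00000
At α=0.01: p < α → reject H₀

reject H₀: yes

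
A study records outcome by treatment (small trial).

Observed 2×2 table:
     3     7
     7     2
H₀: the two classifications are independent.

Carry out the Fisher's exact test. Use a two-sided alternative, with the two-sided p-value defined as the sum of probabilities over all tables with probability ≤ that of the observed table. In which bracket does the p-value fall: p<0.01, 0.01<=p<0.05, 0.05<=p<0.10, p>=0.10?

p-value bracket: 0.05<=p<0.10

Margins: r₁=10, r₂=9, c₁=10, c₂=9, n=19
p_obs = C(10,3)·C(9,7)/C(19,10); sum pmf over tables with pmf ≤ p_obs
p-value (two-sided) = 0.06978
→ bracket: 0.05<=p<0.10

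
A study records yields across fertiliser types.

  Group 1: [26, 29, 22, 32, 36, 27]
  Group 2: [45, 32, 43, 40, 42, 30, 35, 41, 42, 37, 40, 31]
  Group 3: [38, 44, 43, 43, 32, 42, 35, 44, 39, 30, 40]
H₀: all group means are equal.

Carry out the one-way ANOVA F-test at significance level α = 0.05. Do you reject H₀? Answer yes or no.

Group means [28.67, 38.17, 39.09], grand mean 36.552
SSB = Σnᵢ(x̄ᵢ−x̄)² = 475.263; SSW = ΣΣ(x−x̄ᵢ)² = 639.909
MSB = 475.263/2 = 237.6317; MSW = 639.909/26 = 24.6119
F = MSB/MSW = 9.6552
df = (2, 26)
p-value (upper-tail) = 0.00073
At α=0.05: p < α → reject H₀

reject H₀: yes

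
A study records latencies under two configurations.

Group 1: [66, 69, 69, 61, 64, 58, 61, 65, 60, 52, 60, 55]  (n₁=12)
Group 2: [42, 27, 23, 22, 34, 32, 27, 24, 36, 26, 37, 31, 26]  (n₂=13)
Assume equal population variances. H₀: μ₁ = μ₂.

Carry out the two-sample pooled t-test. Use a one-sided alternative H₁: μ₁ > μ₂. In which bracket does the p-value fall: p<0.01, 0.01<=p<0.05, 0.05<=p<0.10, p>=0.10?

x̄₁=61.667, s₁=5.228, n₁=12
x̄₂=29.769, s₂=6.112, n₂=13
s_p² = [11·5.228² + 12·6.112²]/23 = 32.5641
SE = √(s_p²·(1/12+1/13)) = 2.2844
t = (61.667−29.769)/2.2844 = 13.9630
df = 23
p-value (one-sided, H₁ greater) = 0.00000
→ bracket: p<0.01

p-value bracket: p<0.01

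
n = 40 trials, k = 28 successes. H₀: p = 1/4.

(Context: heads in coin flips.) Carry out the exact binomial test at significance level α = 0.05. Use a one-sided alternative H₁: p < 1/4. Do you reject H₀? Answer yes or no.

reject H₀: no

Exact binomial: n=40, k=28, p₀=1/4=0.2500
P(X≤28) from Σ C(n,i)·p₀^i·(1−p₀)^(n−i)
p-value (one-sided, H₁ less) = 1.00000
At α=0.05: p ≥ α → fail to reject H₀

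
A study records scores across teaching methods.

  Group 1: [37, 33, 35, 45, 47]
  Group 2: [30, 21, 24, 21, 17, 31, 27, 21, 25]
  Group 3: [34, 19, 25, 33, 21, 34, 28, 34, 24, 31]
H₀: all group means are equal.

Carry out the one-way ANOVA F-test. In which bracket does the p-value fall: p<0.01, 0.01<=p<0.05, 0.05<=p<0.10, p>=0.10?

Group means [39.40, 24.11, 28.30], grand mean 29.042
SSB = Σnᵢ(x̄ᵢ−x̄)² = 760.769; SSW = ΣΣ(x−x̄ᵢ)² = 622.189
MSB = 760.769/2 = 380.3847; MSW = 622.189/21 = 29.6280
F = MSB/MSW = 12.8387
df = (2, 21)
p-value (upper-tail) = 0.00023
→ bracket: p<0.01

p-value bracket: p<0.01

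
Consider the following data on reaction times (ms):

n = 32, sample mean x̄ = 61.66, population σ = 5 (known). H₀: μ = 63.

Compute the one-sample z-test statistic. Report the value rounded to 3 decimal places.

SE = σ/√n = 5/√32 = 0.8839
z = (x̄−μ₀)/SE = (61.66−63)/0.8839 = -1.5160

test statistic = -1.516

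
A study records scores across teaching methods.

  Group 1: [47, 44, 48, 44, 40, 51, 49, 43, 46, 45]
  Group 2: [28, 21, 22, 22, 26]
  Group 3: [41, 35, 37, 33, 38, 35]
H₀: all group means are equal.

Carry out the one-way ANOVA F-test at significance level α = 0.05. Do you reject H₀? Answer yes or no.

reject H₀: yes

Group means [45.70, 23.80, 36.50], grand mean 37.857
SSB = Σnᵢ(x̄ᵢ−x̄)² = 1614.171; SSW = ΣΣ(x−x̄ᵢ)² = 168.400
MSB = 1614.171/2 = 807.0857; MSW = 168.400/18 = 9.3556
F = MSB/MSW = 86.2681
df = (2, 18)
p-value (upper-tail) = 0.00000
At α=0.05: p < α → reject H₀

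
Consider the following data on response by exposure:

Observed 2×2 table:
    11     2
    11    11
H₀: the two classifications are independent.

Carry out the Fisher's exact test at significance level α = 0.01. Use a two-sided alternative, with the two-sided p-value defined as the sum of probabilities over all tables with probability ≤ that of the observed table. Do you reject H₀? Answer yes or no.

reject H₀: no

Margins: r₁=13, r₂=22, c₁=22, c₂=13, n=35
p_obs = C(13,11)·C(22,11)/C(35,22); sum pmf over tables with pmf ≤ p_obs
p-value (two-sided) = 0.07011
At α=0.01: p ≥ α → fail to reject H₀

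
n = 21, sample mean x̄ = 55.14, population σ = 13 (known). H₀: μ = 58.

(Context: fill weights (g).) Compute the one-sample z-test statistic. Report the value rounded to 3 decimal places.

SE = σ/√n = 13/√21 = 2.8368
z = (x̄−μ₀)/SE = (55.14−58)/2.8368 = -1.0082

test statistic = -1.008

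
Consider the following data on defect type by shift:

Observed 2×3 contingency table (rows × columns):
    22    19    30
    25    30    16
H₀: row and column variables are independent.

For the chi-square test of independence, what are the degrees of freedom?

df = (r−1)(c−1) = (2−1)·(3−1) = 2

degrees of freedom = 2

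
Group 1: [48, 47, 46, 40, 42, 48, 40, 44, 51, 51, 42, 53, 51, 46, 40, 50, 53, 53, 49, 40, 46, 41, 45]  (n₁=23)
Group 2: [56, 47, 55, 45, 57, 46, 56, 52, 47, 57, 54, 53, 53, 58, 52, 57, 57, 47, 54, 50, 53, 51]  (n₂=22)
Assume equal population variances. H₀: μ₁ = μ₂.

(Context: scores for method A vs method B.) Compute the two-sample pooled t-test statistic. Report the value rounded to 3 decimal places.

x̄₁=46.348, s₁=4.569, n₁=23
x̄₂=52.591, s₂=4.055, n₂=22
s_p² = [22·4.569² + 21·4.055²]/43 = 18.7101
SE = √(s_p²·(1/23+1/22)) = 1.2899
t = (46.348−52.591)/1.2899 = -4.8398
df = 43

test statistic = -4.840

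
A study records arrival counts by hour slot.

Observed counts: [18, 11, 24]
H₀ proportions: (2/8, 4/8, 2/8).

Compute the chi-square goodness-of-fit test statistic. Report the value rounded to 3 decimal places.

n = 53; E_i = n·p_i = [13.25, 26.50, 13.25]
χ² = (18−13.25)²/13.25 + (11−26.50)²/26.50 + (24−13.25)²/13.25 = 19.4906
df = 2

test statistic = 19.491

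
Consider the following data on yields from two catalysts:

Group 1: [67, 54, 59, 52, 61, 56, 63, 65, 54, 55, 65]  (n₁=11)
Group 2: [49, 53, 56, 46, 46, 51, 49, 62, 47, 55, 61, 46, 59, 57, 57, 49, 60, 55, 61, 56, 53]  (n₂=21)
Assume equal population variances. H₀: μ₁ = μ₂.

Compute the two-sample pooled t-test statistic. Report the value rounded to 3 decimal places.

x̄₁=59.182, s₁=5.288, n₁=11
x̄₂=53.714, s₂=5.368, n₂=21
s_p² = [10·5.288² + 20·5.368²]/30 = 28.5307
SE = √(s_p²·(1/11+1/21)) = 1.9880
t = (59.182−53.714)/1.9880 = 2.7502
df = 30

test statistic = 2.750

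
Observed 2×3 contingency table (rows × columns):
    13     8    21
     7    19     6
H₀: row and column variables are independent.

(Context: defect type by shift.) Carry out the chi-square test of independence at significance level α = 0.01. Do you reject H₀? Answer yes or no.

Row totals [42, 32], col totals [20, 27, 27], n=74
χ² = (13−11.35)²/11.35 + (8−15.32)²/15.32 + (21−15.32)²/15.32 + (7−8.65)²/8.65 + (19−11.68)²/11.68 + (6−11.68)²/11.68 = 13.5102
df = 2
p-value (upper-tail) = 0.00116
At α=0.01: p < α → reject H₀

reject H₀: yes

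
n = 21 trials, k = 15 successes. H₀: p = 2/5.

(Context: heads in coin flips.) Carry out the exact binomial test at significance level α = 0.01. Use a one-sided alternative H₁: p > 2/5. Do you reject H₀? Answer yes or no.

Exact binomial: n=21, k=15, p₀=2/5=0.4000
P(X≥15) from Σ C(n,i)·p₀^i·(1−p₀)^(n−i)
p-value (one-sided, H₁ greater) = 0.00355
At α=0.01: p < α → reject H₀

reject H₀: yes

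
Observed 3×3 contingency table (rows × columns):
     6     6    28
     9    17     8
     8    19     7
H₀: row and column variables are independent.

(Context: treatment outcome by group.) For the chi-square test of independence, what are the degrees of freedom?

degrees of freedom = 4

df = (r−1)(c−1) = (3−1)·(3−1) = 4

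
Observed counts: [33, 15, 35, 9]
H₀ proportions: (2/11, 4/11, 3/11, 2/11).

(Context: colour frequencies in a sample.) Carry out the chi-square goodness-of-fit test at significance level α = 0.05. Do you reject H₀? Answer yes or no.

n = 92; E_i = n·p_i = [16.73, 33.45, 25.09, 16.73]
χ² = (33−16.73)²/16.73 + (15−33.45)²/33.45 + (35−25.09)²/25.09 + (9−16.73)²/16.73 = 33.4937
df = 3
p-value (upper-tail) = 0.00000
At α=0.05: p < α → reject H₀

reject H₀: yes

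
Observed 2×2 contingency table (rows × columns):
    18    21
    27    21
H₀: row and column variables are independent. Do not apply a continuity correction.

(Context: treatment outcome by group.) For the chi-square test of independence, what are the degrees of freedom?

df = (r−1)(c−1) = (2−1)·(2−1) = 1

degrees of freedom = 1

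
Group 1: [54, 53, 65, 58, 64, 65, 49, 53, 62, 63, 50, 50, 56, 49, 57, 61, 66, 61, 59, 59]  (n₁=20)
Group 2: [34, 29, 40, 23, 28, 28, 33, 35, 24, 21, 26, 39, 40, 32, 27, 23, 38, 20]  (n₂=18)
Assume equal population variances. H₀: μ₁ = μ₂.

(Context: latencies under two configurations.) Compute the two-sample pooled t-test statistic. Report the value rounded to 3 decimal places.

x̄₁=57.700, s₁=5.704, n₁=20
x̄₂=30.000, s₂=6.633, n₂=18
s_p² = [19·5.704² + 17·6.633²]/36 = 37.9500
SE = √(s_p²·(1/20+1/18)) = 2.0015
t = (57.700−30.000)/2.0015 = 13.8399
df = 36

test statistic = 13.840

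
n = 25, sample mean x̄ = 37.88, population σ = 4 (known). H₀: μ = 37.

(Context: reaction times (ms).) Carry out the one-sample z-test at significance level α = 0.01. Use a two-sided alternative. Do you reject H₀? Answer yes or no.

reject H₀: no

SE = σ/√n = 4/√25 = 0.8000
z = (x̄−μ₀)/SE = (37.88−37)/0.8000 = 1.1000
p-value (two-sided) = 0.27133
At α=0.01: p ≥ α → fail to reject H₀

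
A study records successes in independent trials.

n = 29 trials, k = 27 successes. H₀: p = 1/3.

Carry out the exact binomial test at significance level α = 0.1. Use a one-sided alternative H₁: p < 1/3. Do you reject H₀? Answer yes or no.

Exact binomial: n=29, k=27, p₀=1/3=0.3333
P(X≤27) from Σ C(n,i)·p₀^i·(1−p₀)^(n−i)
p-value (one-sided, H₁ less) = 1.00000
At α=0.1: p ≥ α → fail to reject H₀

reject H₀: no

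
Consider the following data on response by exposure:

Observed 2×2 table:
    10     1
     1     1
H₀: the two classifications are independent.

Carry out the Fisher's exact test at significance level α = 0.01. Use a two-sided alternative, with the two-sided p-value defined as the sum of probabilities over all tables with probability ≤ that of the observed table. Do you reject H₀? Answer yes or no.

reject H₀: no

Margins: r₁=11, r₂=2, c₁=11, c₂=2, n=13
p_obs = C(11,10)·C(2,1)/C(13,11); sum pmf over tables with pmf ≤ p_obs
p-value (two-sided) = 0.29487
At α=0.01: p ≥ α → fail to reject H₀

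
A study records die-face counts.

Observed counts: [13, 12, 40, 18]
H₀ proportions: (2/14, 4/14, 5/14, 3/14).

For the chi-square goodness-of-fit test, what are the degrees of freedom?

df = k − 1 = 4 − 1 = 3

degrees of freedom = 3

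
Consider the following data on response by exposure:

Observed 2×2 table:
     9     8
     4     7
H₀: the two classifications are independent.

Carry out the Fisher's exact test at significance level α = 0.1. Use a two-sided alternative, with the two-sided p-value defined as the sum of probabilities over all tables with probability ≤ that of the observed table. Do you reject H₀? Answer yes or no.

Margins: r₁=17, r₂=11, c₁=13, c₂=15, n=28
p_obs = C(17,9)·C(11,4)/C(28,13); sum pmf over tables with pmf ≤ p_obs
p-value (two-sided) = 0.46007
At α=0.1: p ≥ α → fail to reject H₀

reject H₀: no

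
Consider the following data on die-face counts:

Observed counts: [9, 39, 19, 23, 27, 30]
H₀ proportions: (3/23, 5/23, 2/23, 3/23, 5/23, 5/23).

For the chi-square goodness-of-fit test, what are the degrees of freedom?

degrees of freedom = 5

df = k − 1 = 6 − 1 = 5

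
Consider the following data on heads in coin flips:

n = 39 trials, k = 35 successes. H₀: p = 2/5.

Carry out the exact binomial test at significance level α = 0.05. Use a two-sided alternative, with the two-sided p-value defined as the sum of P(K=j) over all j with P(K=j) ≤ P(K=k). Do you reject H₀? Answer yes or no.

reject H₀: yes

Exact binomial: n=39, k=35, p₀=2/5=0.4000
P(X=j) = C(n,j)·p₀^j·(1−p₀)^(n−j); p = Σ P(X=j) over j with P(X=j) ≤ P(X=35)
p-value (two-sided) = 0.00000
At α=0.05: p < α → reject H₀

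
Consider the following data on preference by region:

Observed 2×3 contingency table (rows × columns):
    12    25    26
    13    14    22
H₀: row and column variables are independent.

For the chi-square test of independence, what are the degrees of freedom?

df = (r−1)(c−1) = (2−1)·(3−1) = 2

degrees of freedom = 2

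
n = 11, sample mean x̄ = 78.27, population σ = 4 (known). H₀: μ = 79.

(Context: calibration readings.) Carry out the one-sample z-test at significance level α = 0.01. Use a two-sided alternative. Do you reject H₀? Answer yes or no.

reject H₀: no

SE = σ/√n = 4/√11 = 1.2060
z = (x̄−μ₀)/SE = (78.27−79)/1.2060 = -0.6053
p-value (two-sided) = 0.54499
At α=0.01: p ≥ α → fail to reject H₀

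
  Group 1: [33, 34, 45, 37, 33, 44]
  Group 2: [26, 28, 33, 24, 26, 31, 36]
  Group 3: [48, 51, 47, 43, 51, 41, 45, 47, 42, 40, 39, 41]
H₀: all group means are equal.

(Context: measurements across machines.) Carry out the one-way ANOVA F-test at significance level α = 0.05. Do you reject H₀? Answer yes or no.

reject H₀: yes

Group means [37.67, 29.14, 44.58], grand mean 38.600
SSB = Σnᵢ(x̄ᵢ−x̄)² = 1060.893; SSW = ΣΣ(x−x̄ᵢ)² = 457.107
MSB = 1060.893/2 = 530.4464; MSW = 457.107/22 = 20.7776
F = MSB/MSW = 25.5297
df = (2, 22)
p-value (upper-tail) = 0.00000
At α=0.05: p < α → reject H₀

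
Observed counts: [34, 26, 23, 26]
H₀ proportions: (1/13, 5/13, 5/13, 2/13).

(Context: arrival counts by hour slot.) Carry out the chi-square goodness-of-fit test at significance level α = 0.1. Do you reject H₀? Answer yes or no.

reject H₀: yes

n = 109; E_i = n·p_i = [8.38, 41.92, 41.92, 16.77]
χ² = (34−8.38)²/8.38 + (26−41.92)²/41.92 + (23−41.92)²/41.92 + (26−16.77)²/16.77 = 97.9266
df = 3
p-value (upper-tail) = 0.00000
At α=0.1: p < α → reject H₀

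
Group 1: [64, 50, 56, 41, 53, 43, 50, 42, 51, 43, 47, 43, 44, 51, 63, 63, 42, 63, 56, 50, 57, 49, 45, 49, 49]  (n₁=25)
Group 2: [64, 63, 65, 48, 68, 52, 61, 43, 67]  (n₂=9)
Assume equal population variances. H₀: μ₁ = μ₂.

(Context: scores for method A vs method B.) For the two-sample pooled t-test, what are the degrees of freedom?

degrees of freedom = 32

df = n₁ + n₂ − 2 = 25 + 9 − 2 = 32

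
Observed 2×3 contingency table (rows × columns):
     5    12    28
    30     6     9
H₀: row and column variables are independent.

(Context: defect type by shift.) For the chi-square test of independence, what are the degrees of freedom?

degrees of freedom = 2

df = (r−1)(c−1) = (2−1)·(3−1) = 2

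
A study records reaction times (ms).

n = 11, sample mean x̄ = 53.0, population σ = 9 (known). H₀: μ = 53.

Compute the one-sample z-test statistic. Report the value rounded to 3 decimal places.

test statistic = 0.000

SE = σ/√n = 9/√11 = 2.7136
z = (x̄−μ₀)/SE = (53.0−53)/2.7136 = 0.0000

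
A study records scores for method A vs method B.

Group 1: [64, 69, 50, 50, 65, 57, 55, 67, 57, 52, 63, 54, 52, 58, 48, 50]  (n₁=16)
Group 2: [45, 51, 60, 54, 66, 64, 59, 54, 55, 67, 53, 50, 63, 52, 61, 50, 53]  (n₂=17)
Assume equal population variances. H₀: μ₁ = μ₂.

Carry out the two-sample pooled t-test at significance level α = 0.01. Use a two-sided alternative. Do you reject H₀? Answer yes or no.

reject H₀: no

x̄₁=56.938, s₁=6.757, n₁=16
x̄₂=56.294, s₂=6.342, n₂=17
s_p² = [15·6.757² + 16·6.342²]/31 = 42.8538
SE = √(s_p²·(1/16+1/17)) = 2.2802
t = (56.938−56.294)/2.2802 = 0.2822
df = 31
p-value (two-sided) = 0.77969
At α=0.01: p ≥ α → fail to reject H₀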